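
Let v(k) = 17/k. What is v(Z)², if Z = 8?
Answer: 289/64 ≈ 4.5156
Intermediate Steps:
v(Z)² = (17/8)² = 289/64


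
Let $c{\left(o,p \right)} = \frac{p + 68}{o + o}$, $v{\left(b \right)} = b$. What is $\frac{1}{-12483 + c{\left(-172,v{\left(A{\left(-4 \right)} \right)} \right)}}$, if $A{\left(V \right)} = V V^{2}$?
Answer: $- \frac{86}{1073539} \approx -8.0109 \cdot 10^{-5}$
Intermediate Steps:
$A{\left(V \right)} = V^{3}$
$c{\left(o,p \right)} = \frac{68 + p}{2 o}$
$\frac{1}{-12483 + c{\left(-172,v{\left(A{\left(-4 \right)} \right)} \right)}} = \frac{1}{-12483 + \frac{68 + \left(-4\right)^{3}}{2 \left(-172\right)}} = \frac{1}{-12483 + \frac{1}{2} \left(- \frac{1}{172}\right) \left(68 - 64\right)} = \frac{1}{-12483 + \frac{1}{2} \left(- \frac{1}{172}\right) 4} = \frac{1}{-12483 - \frac{1}{86}} = \frac{1}{- \frac{1073539}{86}} = - \frac{86}{1073539}$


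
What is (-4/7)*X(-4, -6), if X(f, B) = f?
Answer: 16/7 ≈ 2.2857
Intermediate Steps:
(-4/7)*X(-4, -6) = (-4/7)*(-4) = ((⅐)*(-4))*(-4) = -4/7*(-4) = 16/7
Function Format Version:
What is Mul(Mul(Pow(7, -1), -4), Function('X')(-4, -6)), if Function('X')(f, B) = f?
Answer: Rational(16, 7) ≈ 2.2857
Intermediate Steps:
Mul(Mul(Pow(7, -1), -4), Function('X')(-4, -6)) = Mul(Mul(Pow(7, -1), -4), -4) = Mul(Mul(Rational(1, 7), -4), -4) = Mul(Rational(-4, 7), -4) = Rational(16, 7)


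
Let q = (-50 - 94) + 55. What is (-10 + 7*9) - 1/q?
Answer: 4718/89 ≈ 53.011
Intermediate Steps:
q = -89 (q = -144 + 55 = -89)
(-10 + 7*9) - 1/q = (-10 + 7*9) - 1/(-89) = (-10 + 63) - 1*(-1/89) = 53 + 1/89 = 4718/89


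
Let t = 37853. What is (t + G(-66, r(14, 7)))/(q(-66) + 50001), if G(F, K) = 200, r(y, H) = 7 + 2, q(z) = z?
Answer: 38053/49935 ≈ 0.76205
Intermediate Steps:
r(y, H) = 9
(t + G(-66, r(14, 7)))/(q(-66) + 50001) = (37853 + 200)/(-66 + 50001) = 38053/49935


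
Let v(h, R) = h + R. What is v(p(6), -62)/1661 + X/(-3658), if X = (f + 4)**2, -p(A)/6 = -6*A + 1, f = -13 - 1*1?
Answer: 187642/3037969 ≈ 0.061766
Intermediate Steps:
f = -14 (f = -13 - 1 = -14)
p(A) = -6 + 36*A (p(A) = -6*(-6*A + 1) = -6*(1 - 6*A) = -6 + 36*A)
X = 100 (X = (-14 + 4)**2 = (-10)**2 = 100)
v(h, R) = R + h
v(p(6), -62)/1661 + X/(-3658) = (-62 + (-6 + 36*6))/1661 + 100/(-3658) = (-62 + (-6 + 216))*(1/1661) + 100*(-1/3658) = (-62 + 210)*(1/1661) - 50/1829 = 148*(1/1661) - 50/1829 = 148/1661 - 50/1829 = 187642/3037969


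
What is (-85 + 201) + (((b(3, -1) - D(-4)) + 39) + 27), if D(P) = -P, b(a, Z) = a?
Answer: 181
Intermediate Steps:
(-85 + 201) + (((b(3, -1) - D(-4)) + 39) + 27) = (-85 + 201) + (((3 - (-1)*(-4)) + 39) + 27) = 116 + (((3 - 1*4) + 39) + 27) = 116 + (((3 - 4) + 39) + 27) = 116 + ((-1 + 39) + 27) = 116 + (38 + 27) = 116 + 65 = 181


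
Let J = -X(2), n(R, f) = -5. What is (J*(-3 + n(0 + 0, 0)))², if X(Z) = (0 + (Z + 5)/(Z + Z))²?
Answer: 2401/4 ≈ 600.25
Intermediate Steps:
X(Z) = (5 + Z)²/(4*Z²) (X(Z) = (0 + (5 + Z)/((2*Z)))² = (0 + (5 + Z)*(1/(2*Z)))² = (0 + (5 + Z)/(2*Z))² = ((5 + Z)/(2*Z))² = (5 + Z)²/(4*Z²))
J = -49/16 (J = -(5 + 2)²/(4*2²) = -7²/(4*4) = -49/(4*4) = -1*49/16 = -49/16 ≈ -3.0625)
(J*(-3 + n(0 + 0, 0)))² = (-49*(-3 - 5)/16)² = (-49/16*(-8))² = (49/2)² = 2401/4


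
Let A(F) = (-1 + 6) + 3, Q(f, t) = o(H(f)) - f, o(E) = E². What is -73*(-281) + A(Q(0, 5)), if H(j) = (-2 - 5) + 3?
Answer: 20521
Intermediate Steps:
H(j) = -4 (H(j) = -7 + 3 = -4)
Q(f, t) = 16 - f (Q(f, t) = (-4)² - f = 16 - f)
A(F) = 8 (A(F) = 5 + 3 = 8)
-73*(-281) + A(Q(0, 5)) = -73*(-281) + 8 = 20513 + 8 = 20521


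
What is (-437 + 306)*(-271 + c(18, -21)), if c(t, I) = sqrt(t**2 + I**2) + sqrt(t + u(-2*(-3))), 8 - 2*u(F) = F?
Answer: 35501 - 393*sqrt(85) - 131*sqrt(19) ≈ 31307.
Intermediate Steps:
u(F) = 4 - F/2
c(t, I) = sqrt(1 + t) + sqrt(I**2 + t**2) (c(t, I) = sqrt(t**2 + I**2) + sqrt(t + (4 - (-1)*(-3))) = sqrt(I**2 + t**2) + sqrt(t + (4 - 1/2*6)) = sqrt(I**2 + t**2) + sqrt(t + (4 - 3)) = sqrt(I**2 + t**2) + sqrt(t + 1) = sqrt(I**2 + t**2) + sqrt(1 + t) = sqrt(1 + t) + sqrt(I**2 + t**2))
(-437 + 306)*(-271 + c(18, -21)) = (-437 + 306)*(-271 + (sqrt(1 + 18) + sqrt((-21)**2 + 18**2))) = -131*(-271 + (sqrt(19) + sqrt(441 + 324))) = -131*(-271 + (sqrt(19) + sqrt(765))) = -131*(-271 + (sqrt(19) + 3*sqrt(85))) = -131*(-271 + sqrt(19) + 3*sqrt(85)) = 35501 - 393*sqrt(85) - 131*sqrt(19)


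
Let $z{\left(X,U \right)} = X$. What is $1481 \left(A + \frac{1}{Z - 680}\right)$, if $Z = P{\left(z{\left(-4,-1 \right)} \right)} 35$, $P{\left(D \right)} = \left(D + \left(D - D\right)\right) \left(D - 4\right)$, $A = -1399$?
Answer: $- \frac{911642879}{440} \approx -2.0719 \cdot 10^{6}$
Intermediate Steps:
$P{\left(D \right)} = D \left(-4 + D\right)$ ($P{\left(D \right)} = \left(D + 0\right) \left(-4 + D\right) = D \left(-4 + D\right)$)
$Z = 1120$ ($Z = - 4 \left(-4 - 4\right) 35 = \left(-4\right) \left(-8\right) 35 = 32 \cdot 35 = 1120$)
$1481 \left(A + \frac{1}{Z - 680}\right) = 1481 \left(-1399 + \frac{1}{1120 - 680}\right) = 1481 \left(-1399 + \frac{1}{440}\right) = 1481 \left(- \frac{615559}{440}\right) = - \frac{911642879}{440}$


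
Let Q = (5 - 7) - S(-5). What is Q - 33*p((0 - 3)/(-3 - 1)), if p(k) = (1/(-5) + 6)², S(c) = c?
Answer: -27678/25 ≈ -1107.1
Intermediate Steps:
Q = 3 (Q = (5 - 7) - 1*(-5) = -2 + 5 = 3)
p(k) = 841/25 (p(k) = (-⅕ + 6)² = (29/5)² = 841/25)
Q - 33*p((0 - 3)/(-3 - 1)) = 3 - 33*841/25 = 3 - 27753/25 = -27678/25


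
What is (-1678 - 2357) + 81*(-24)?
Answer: -5979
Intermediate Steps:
(-1678 - 2357) + 81*(-24) = -4035 - 1944 = -5979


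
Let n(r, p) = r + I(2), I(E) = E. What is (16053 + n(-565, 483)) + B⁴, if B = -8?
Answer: 19586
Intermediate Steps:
n(r, p) = 2 + r (n(r, p) = r + 2 = 2 + r)
(16053 + n(-565, 483)) + B⁴ = (16053 + (2 - 565)) + (-8)⁴ = (16053 - 563) + 4096 = 15490 + 4096 = 19586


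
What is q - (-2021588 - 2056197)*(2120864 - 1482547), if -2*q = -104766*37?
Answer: 2602921426016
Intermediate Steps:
q = 1938171 (q = -(-52383)*37 = -1/2*(-3876342) = 1938171)
q - (-2021588 - 2056197)*(2120864 - 1482547) = 1938171 - (-2021588 - 2056197)*(2120864 - 1482547) = 1938171 - (-4077785)*638317 = 1938171 - 1*(-2602919487845) = 1938171 + 2602919487845 = 2602921426016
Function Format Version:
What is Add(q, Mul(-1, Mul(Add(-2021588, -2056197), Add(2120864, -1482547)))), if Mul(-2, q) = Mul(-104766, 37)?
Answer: 2602921426016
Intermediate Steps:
q = 1938171 (q = Mul(Rational(-1, 2), Mul(-104766, 37)) = Mul(Rational(-1, 2), -3876342) = 1938171)
Add(q, Mul(-1, Mul(Add(-2021588, -2056197), Add(2120864, -1482547)))) = Add(1938171, Mul(-1, Mul(Add(-2021588, -2056197), Add(2120864, -1482547)))) = Add(1938171, Mul(-1, Mul(-4077785, 638317))) = Add(1938171, Mul(-1, -2602919487845)) = Add(1938171, 2602919487845) = 2602921426016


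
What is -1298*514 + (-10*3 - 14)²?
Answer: -665236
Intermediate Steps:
-1298*514 + (-10*3 - 14)² = -667172 + (-30 - 14)² = -667172 + (-44)² = -667172 + 1936 = -665236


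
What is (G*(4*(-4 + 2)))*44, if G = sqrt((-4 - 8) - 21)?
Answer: -352*I*sqrt(33) ≈ -2022.1*I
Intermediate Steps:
G = I*sqrt(33) (G = sqrt(-12 - 21) = sqrt(-33) = I*sqrt(33) ≈ 5.7446*I)
(G*(4*(-4 + 2)))*44 = ((I*sqrt(33))*(4*(-4 + 2)))*44 = ((I*sqrt(33))*(4*(-2)))*44 = ((I*sqrt(33))*(-8))*44 = -8*I*sqrt(33)*44 = -352*I*sqrt(33)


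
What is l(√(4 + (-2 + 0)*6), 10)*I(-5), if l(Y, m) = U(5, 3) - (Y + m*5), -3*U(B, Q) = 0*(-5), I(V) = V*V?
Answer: -1250 - 50*I*√2 ≈ -1250.0 - 70.711*I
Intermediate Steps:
I(V) = V²
U(B, Q) = 0 (U(B, Q) = -0*(-5) = -⅓*0 = 0)
l(Y, m) = -Y - 5*m (l(Y, m) = 0 - (Y + m*5) = 0 - (Y + 5*m) = 0 + (-Y - 5*m) = -Y - 5*m)
l(√(4 + (-2 + 0)*6), 10)*I(-5) = (-√(4 + (-2 + 0)*6) - 5*10)*(-5)² = (-√(4 - 2*6) - 50)*25 = (-√(4 - 12) - 50)*25 = (-√(-8) - 50)*25 = (-2*I*√2 - 50)*25 = (-50 - 2*I*√2)*25 = -1250 - 50*I*√2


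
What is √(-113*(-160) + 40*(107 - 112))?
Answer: 2*√4470 ≈ 133.72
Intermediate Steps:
√(-113*(-160) + 40*(107 - 112)) = √(18080 + 40*(-5)) = √(18080 - 200) = √17880 = 2*√4470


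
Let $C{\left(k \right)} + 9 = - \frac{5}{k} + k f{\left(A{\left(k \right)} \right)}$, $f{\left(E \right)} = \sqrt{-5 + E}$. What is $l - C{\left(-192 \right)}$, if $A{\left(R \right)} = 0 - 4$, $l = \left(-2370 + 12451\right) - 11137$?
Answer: $- \frac{201029}{192} + 576 i \approx -1047.0 + 576.0 i$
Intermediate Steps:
$l = -1056$ ($l = 10081 - 11137 = -1056$)
$A{\left(R \right)} = -4$ ($A{\left(R \right)} = 0 - 4 = -4$)
$C{\left(k \right)} = -9 - \frac{5}{k} + 3 i k$ ($C{\left(k \right)} = -9 + \left(- \frac{5}{k} + k \sqrt{-5 - 4}\right) = -9 + \left(- \frac{5}{k} + k \sqrt{-9}\right) = -9 + \left(- \frac{5}{k} + k 3 i\right) = -9 + \left(- \frac{5}{k} + 3 i k\right) = -9 - \frac{5}{k} + 3 i k$)
$l - C{\left(-192 \right)} = -1056 - \left(-9 - \frac{5}{-192} + 3 i \left(-192\right)\right) = -1056 - \left(-9 - - \frac{5}{192} - 576 i\right) = -1056 - \left(-9 + \frac{5}{192} - 576 i\right) = -1056 - \left(- \frac{1723}{192} - 576 i\right) = -1056 + \left(\frac{1723}{192} + 576 i\right) = - \frac{201029}{192} + 576 i$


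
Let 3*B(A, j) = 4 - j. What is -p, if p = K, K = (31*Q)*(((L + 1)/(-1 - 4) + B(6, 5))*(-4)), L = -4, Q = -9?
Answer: -1488/5 ≈ -297.60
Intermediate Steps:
B(A, j) = 4/3 - j/3 (B(A, j) = (4 - j)/3 = 4/3 - j/3)
K = 1488/5 (K = (31*(-9))*(((-4 + 1)/(-1 - 4) + (4/3 - ⅓*5))*(-4)) = -279*(-3/(-5) + (4/3 - 5/3))*(-4) = -279*(-3*(-⅕) - ⅓)*(-4) = -279*(⅗ - ⅓)*(-4) = -372*(-4)/5 = -279*(-16/15) = 1488/5 ≈ 297.60)
p = 1488/5 ≈ 297.60
-p = -1*1488/5 = -1488/5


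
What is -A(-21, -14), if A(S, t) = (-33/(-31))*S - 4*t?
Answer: -1043/31 ≈ -33.645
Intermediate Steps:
A(S, t) = -4*t + 33*S/31 (A(S, t) = (-33*(-1/31))*S - 4*t = 33*S/31 - 4*t = -4*t + 33*S/31)
-A(-21, -14) = -(-4*(-14) + (33/31)*(-21)) = -(56 - 693/31) = -1*1043/31 = -1043/31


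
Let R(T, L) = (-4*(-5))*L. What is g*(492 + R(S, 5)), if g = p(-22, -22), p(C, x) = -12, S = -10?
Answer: -7104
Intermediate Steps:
R(T, L) = 20*L
g = -12
g*(492 + R(S, 5)) = -12*(492 + 20*5) = -12*(492 + 100) = -12*592 = -7104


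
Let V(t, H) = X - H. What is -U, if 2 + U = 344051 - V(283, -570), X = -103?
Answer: -343582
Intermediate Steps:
V(t, H) = -103 - H
U = 343582 (U = -2 + (344051 - (-103 - 1*(-570))) = -2 + (344051 - (-103 + 570)) = -2 + (344051 - 1*467) = -2 + (344051 - 467) = -2 + 343584 = 343582)
-U = -1*343582 = -343582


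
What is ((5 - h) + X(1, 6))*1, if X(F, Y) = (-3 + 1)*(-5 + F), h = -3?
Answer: 16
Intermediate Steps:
X(F, Y) = 10 - 2*F (X(F, Y) = -2*(-5 + F) = 10 - 2*F)
((5 - h) + X(1, 6))*1 = ((5 - 1*(-3)) + (10 - 2*1))*1 = ((5 + 3) + (10 - 2))*1 = (8 + 8)*1 = 16*1 = 16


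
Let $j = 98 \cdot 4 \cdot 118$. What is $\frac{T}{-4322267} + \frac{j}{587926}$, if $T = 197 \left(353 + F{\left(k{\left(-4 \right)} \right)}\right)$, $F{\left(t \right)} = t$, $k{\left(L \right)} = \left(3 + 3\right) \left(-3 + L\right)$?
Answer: $\frac{81955160055}{1270586574121} \approx 0.064502$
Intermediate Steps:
$j = 46256$ ($j = 392 \cdot 118 = 46256$)
$k{\left(L \right)} = -18 + 6 L$ ($k{\left(L \right)} = 6 \left(-3 + L\right) = -18 + 6 L$)
$T = 61267$ ($T = 197 \left(353 + \left(-18 + 6 \left(-4\right)\right)\right) = 197 \left(353 - 42\right) = 197 \cdot 311 = 61267$)
$\frac{T}{-4322267} + \frac{j}{587926} = \frac{61267}{-4322267} + \frac{46256}{587926} = 61267 \left(- \frac{1}{4322267}\right) + 46256 \cdot \frac{1}{587926} = - \frac{61267}{4322267} + \frac{23128}{293963} = \frac{81955160055}{1270586574121}$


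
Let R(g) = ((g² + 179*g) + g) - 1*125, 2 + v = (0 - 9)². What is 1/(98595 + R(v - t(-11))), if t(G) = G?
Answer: 1/122770 ≈ 8.1453e-6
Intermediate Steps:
v = 79 (v = -2 + (0 - 9)² = -2 + (-9)² = -2 + 81 = 79)
R(g) = -125 + g² + 180*g (R(g) = (g² + 180*g) - 125 = -125 + g² + 180*g)
1/(98595 + R(v - t(-11))) = 1/(98595 + (-125 + (79 - 1*(-11))² + 180*(79 - 1*(-11)))) = 1/(98595 + (-125 + (79 + 11)² + 180*(79 + 11))) = 1/(98595 + (-125 + 90² + 180*90)) = 1/(98595 + (-125 + 8100 + 16200)) = 1/(98595 + 24175) = 1/122770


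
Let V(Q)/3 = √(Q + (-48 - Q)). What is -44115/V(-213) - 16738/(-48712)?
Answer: 8369/24356 + 14705*I*√3/12 ≈ 0.34361 + 2122.5*I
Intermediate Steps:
V(Q) = 12*I*√3 (V(Q) = 3*√(Q + (-48 - Q)) = 3*√(-48) = 3*(4*I*√3) = 12*I*√3)
-44115/V(-213) - 16738/(-48712) = -44115*(-I*√3/36) - 16738/(-48712) = -(-14705)*I*√3/12 - 16738*(-1/48712) = 14705*I*√3/12 + 8369/24356 = 8369/24356 + 14705*I*√3/12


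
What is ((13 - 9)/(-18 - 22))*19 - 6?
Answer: -79/10 ≈ -7.9000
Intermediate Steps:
((13 - 9)/(-18 - 22))*19 - 6 = (4/(-40))*19 - 6 = (4*(-1/40))*19 - 6 = -1/10*19 - 6 = -19/10 - 6 = -79/10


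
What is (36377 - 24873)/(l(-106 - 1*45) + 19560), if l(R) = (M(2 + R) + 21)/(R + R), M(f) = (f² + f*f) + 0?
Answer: 3474208/5862697 ≈ 0.59260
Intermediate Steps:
M(f) = 2*f² (M(f) = (f² + f²) + 0 = 2*f² + 0 = 2*f²)
l(R) = (21 + 2*(2 + R)²)/(2*R) (l(R) = (2*(2 + R)² + 21)/(R + R) = (21 + 2*(2 + R)²)/((2*R)) = (21 + 2*(2 + R)²)*(1/(2*R)) = (21 + 2*(2 + R)²)/(2*R))
(36377 - 24873)/(l(-106 - 1*45) + 19560) = (36377 - 24873)/((21/2 + (2 + (-106 - 1*45))²)/(-106 - 1*45) + 19560) = 11504/((21/2 + (2 + (-106 - 45))²)/(-106 - 45) + 19560) = 11504/((21/2 + (2 - 151)²)/(-151) + 19560) = 11504/(-(21/2 + (-149)²)/151 + 19560) = 11504/(-(21/2 + 22201)/151 + 19560) = 11504/(-1/151*44423/2 + 19560) = 11504/(-44423/302 + 19560) = 11504/(5862697/302) = 11504*(302/5862697) = 3474208/5862697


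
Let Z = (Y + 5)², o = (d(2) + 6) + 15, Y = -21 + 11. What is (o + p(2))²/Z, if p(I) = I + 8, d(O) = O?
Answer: 1089/25 ≈ 43.560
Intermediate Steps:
p(I) = 8 + I
Y = -10
o = 23 (o = (2 + 6) + 15 = 8 + 15 = 23)
Z = 25 (Z = (-10 + 5)² = (-5)² = 25)
(o + p(2))²/Z = (23 + (8 + 2))²/25 = (23 + 10)²*(1/25) = 33²*(1/25) = 1089*(1/25) = 1089/25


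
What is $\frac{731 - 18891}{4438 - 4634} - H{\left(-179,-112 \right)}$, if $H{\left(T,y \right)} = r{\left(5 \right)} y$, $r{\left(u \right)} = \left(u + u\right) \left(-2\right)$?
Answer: $- \frac{105220}{49} \approx -2147.3$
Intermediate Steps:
$r{\left(u \right)} = - 4 u$ ($r{\left(u \right)} = 2 u \left(-2\right) = - 4 u$)
$H{\left(T,y \right)} = - 20 y$ ($H{\left(T,y \right)} = \left(-4\right) 5 y = - 20 y$)
$\frac{731 - 18891}{4438 - 4634} - H{\left(-179,-112 \right)} = \frac{731 - 18891}{4438 - 4634} - \left(-20\right) \left(-112\right) = - \frac{18160}{-196} - 2240 = \left(-18160\right) \left(- \frac{1}{196}\right) - 2240 = \frac{4540}{49} - 2240 = - \frac{105220}{49}$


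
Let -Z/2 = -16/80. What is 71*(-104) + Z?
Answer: -36918/5 ≈ -7383.6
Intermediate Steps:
Z = ⅖ (Z = -(-32)/80 = -2*(-⅕) = ⅖ ≈ 0.40000)
71*(-104) + Z = 71*(-104) + ⅖ = -7384 + ⅖ = -36918/5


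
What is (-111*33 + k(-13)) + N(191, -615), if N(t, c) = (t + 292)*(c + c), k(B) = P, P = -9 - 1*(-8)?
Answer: -597754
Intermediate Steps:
P = -1 (P = -9 + 8 = -1)
k(B) = -1
N(t, c) = 2*c*(292 + t) (N(t, c) = (292 + t)*(2*c) = 2*c*(292 + t))
(-111*33 + k(-13)) + N(191, -615) = (-111*33 - 1) + 2*(-615)*(292 + 191) = (-3663 - 1) + 2*(-615)*483 = -3664 - 594090 = -597754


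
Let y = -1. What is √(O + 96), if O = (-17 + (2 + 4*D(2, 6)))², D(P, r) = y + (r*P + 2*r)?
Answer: 5*√241 ≈ 77.621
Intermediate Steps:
D(P, r) = -1 + 2*r + P*r (D(P, r) = -1 + (r*P + 2*r) = -1 + (P*r + 2*r) = -1 + (2*r + P*r) = -1 + 2*r + P*r)
O = 5929 (O = (-17 + (2 + 4*(-1 + 2*6 + 2*6)))² = (-17 + (2 + 4*(-1 + 12 + 12)))² = (-17 + (2 + 4*23))² = (-17 + (2 + 92))² = (-17 + 94)² = 77² = 5929)
√(O + 96) = √(5929 + 96) = √6025 = 5*√241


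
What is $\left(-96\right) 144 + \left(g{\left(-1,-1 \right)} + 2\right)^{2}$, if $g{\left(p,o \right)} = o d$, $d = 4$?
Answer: $-13820$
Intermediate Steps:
$g{\left(p,o \right)} = 4 o$ ($g{\left(p,o \right)} = o 4 = 4 o$)
$\left(-96\right) 144 + \left(g{\left(-1,-1 \right)} + 2\right)^{2} = \left(-96\right) 144 + \left(4 \left(-1\right) + 2\right)^{2} = -13824 + \left(-4 + 2\right)^{2} = -13824 + \left(-2\right)^{2} = -13824 + 4 = -13820$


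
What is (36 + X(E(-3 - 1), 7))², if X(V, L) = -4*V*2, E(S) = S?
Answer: 4624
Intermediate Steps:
X(V, L) = -8*V
(36 + X(E(-3 - 1), 7))² = (36 - 8*(-3 - 1))² = (36 - 8*(-4))² = (36 + 32)² = 68² = 4624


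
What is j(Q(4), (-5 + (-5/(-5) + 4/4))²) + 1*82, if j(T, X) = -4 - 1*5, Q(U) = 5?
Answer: 73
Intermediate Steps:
j(T, X) = -9 (j(T, X) = -4 - 5 = -9)
j(Q(4), (-5 + (-5/(-5) + 4/4))²) + 1*82 = -9 + 1*82 = -9 + 82 = 73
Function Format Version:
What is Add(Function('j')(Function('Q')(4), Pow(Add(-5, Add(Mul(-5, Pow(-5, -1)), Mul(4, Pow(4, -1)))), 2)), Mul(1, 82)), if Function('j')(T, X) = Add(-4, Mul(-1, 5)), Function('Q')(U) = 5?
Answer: 73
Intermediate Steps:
Function('j')(T, X) = -9 (Function('j')(T, X) = Add(-4, -5) = -9)
Add(Function('j')(Function('Q')(4), Pow(Add(-5, Add(Mul(-5, Pow(-5, -1)), Mul(4, Pow(4, -1)))), 2)), Mul(1, 82)) = Add(-9, Mul(1, 82)) = Add(-9, 82) = 73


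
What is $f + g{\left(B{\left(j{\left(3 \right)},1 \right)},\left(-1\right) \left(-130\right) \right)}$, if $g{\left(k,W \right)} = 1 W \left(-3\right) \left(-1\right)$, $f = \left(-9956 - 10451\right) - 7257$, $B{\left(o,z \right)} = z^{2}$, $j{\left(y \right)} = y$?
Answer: $-27274$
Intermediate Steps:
$f = -27664$ ($f = -20407 - 7257 = -27664$)
$g{\left(k,W \right)} = 3 W$ ($g{\left(k,W \right)} = 1 \left(- 3 W\right) \left(-1\right) = - 3 W \left(-1\right) = 3 W$)
$f + g{\left(B{\left(j{\left(3 \right)},1 \right)},\left(-1\right) \left(-130\right) \right)} = -27664 + 3 \left(\left(-1\right) \left(-130\right)\right) = -27664 + 3 \cdot 130 = -27664 + 390 = -27274$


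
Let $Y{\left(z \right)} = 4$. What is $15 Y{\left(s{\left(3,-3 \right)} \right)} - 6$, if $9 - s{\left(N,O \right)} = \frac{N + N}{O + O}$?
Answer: $54$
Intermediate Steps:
$s{\left(N,O \right)} = 9 - \frac{N}{O}$ ($s{\left(N,O \right)} = 9 - \frac{N + N}{O + O} = 9 - \frac{2 N}{2 O} = 9 - 2 N \frac{1}{2 O} = 9 - \frac{N}{O}$)
$15 Y{\left(s{\left(3,-3 \right)} \right)} - 6 = 15 \cdot 4 - 6 = 60 - 6 = 54$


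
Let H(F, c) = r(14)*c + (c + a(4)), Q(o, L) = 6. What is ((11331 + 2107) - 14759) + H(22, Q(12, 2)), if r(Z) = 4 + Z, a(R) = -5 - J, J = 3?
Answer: -1215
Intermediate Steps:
a(R) = -8 (a(R) = -5 - 1*3 = -5 - 3 = -8)
H(F, c) = -8 + 19*c (H(F, c) = (4 + 14)*c + (c - 8) = 18*c + (-8 + c) = -8 + 19*c)
((11331 + 2107) - 14759) + H(22, Q(12, 2)) = ((11331 + 2107) - 14759) + (-8 + 19*6) = (13438 - 14759) + (-8 + 114) = -1321 + 106 = -1215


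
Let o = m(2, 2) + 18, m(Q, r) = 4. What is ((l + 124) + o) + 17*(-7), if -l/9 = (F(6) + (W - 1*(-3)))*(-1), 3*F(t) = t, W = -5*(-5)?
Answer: 297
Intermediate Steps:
W = 25
F(t) = t/3
l = 270 (l = -9*((1/3)*6 + (25 - 1*(-3)))*(-1) = -9*(2 + (25 + 3))*(-1) = -9*(2 + 28)*(-1) = -270*(-1) = -9*(-30) = 270)
o = 22 (o = 4 + 18 = 22)
((l + 124) + o) + 17*(-7) = ((270 + 124) + 22) + 17*(-7) = (394 + 22) - 119 = 416 - 119 = 297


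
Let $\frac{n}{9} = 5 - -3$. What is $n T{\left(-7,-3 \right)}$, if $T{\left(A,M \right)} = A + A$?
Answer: $-1008$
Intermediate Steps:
$T{\left(A,M \right)} = 2 A$
$n = 72$ ($n = 9 \left(5 - -3\right) = 9 \left(5 + 3\right) = 9 \cdot 8 = 72$)
$n T{\left(-7,-3 \right)} = 72 \cdot 2 \left(-7\right) = 72 \left(-14\right) = -1008$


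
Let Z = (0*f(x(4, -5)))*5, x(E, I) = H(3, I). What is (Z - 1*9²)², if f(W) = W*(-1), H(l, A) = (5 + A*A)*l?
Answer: 6561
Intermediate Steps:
H(l, A) = l*(5 + A²) (H(l, A) = (5 + A²)*l = l*(5 + A²))
x(E, I) = 15 + 3*I² (x(E, I) = 3*(5 + I²) = 15 + 3*I²)
f(W) = -W
Z = 0 (Z = (0*(-(15 + 3*(-5)²)))*5 = (0*(-(15 + 3*25)))*5 = (0*(-(15 + 75)))*5 = (0*(-1*90))*5 = (0*(-90))*5 = 0*5 = 0)
(Z - 1*9²)² = (0 - 1*9²)² = (0 - 1*81)² = (0 - 81)² = (-81)² = 6561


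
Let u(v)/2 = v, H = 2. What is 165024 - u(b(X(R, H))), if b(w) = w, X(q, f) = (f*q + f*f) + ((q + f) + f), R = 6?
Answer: 164972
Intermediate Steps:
X(q, f) = q + f² + 2*f + f*q (X(q, f) = (f*q + f²) + ((f + q) + f) = (f² + f*q) + (q + 2*f) = q + f² + 2*f + f*q)
u(v) = 2*v
165024 - u(b(X(R, H))) = 165024 - 2*(6 + 2² + 2*2 + 2*6) = 165024 - 2*(6 + 4 + 4 + 12) = 165024 - 2*26 = 165024 - 1*52 = 165024 - 52 = 164972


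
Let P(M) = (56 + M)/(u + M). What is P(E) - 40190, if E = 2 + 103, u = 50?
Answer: -6229289/155 ≈ -40189.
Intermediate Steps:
E = 105
P(M) = (56 + M)/(50 + M)
P(E) - 40190 = (56 + 105)/(50 + 105) - 40190 = 161/155 - 40190 = -6229289/155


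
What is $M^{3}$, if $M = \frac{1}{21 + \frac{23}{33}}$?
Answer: $\frac{35937}{367061696} \approx 9.7904 \cdot 10^{-5}$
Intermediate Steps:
$M = \frac{33}{716}$ ($M = \frac{1}{21 + 23 \cdot \frac{1}{33}} = \frac{1}{21 + \frac{23}{33}} = \frac{1}{\frac{716}{33}} = \frac{33}{716} \approx 0.046089$)
$M^{3} = \left(\frac{33}{716}\right)^{3} = \frac{35937}{367061696}$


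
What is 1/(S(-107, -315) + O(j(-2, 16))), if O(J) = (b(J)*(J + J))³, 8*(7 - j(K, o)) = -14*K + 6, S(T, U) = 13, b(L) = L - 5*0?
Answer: 512/1778217 ≈ 0.00028793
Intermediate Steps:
b(L) = L (b(L) = L + 0 = L)
j(K, o) = 25/4 + 7*K/4 (j(K, o) = 7 - (-14*K + 6)/8 = 7 - (6 - 14*K)/8 = 7 + (-¾ + 7*K/4) = 25/4 + 7*K/4)
O(J) = 8*J⁶ (O(J) = (J*(J + J))³ = (J*(2*J))³ = (2*J²)³ = 8*J⁶)
1/(S(-107, -315) + O(j(-2, 16))) = 1/(13 + 8*(25/4 + (7/4)*(-2))⁶) = 1/(13 + 8*(25/4 - 7/2)⁶) = 1/(13 + 8*(11/4)⁶) = 1/(13 + 8*(1771561/4096)) = 1/(13 + 1771561/512) = 1/(1778217/512) = 512/1778217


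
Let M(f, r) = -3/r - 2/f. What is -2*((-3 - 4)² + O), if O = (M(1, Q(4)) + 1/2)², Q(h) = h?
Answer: -865/8 ≈ -108.13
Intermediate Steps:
O = 81/16 (O = ((-3/4 - 2/1) + 1/2)² = ((-3*¼ - 2*1) + 1*(½))² = ((-¾ - 2) + ½)² = (-11/4 + ½)² = (-9/4)² = 81/16 ≈ 5.0625)
-2*((-3 - 4)² + O) = -2*((-3 - 4)² + 81/16) = -2*((-7)² + 81/16) = -2*(49 + 81/16) = -2*865/16 = -865/8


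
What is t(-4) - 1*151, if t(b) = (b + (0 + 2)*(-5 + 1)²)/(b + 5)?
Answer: -123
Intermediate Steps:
t(b) = (32 + b)/(5 + b) (t(b) = (b + 2*(-4)²)/(5 + b) = (b + 2*16)/(5 + b) = (b + 32)/(5 + b) = (32 + b)/(5 + b))
t(-4) - 1*151 = (32 - 4)/(5 - 4) - 1*151 = 28/1 - 151 = 1*28 - 151 = 28 - 151 = -123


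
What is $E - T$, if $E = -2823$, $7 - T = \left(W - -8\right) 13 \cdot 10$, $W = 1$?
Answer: $-1660$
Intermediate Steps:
$T = -1163$ ($T = 7 - \left(1 - -8\right) 13 \cdot 10 = 7 - \left(1 + 8\right) 13 \cdot 10 = 7 - 9 \cdot 13 \cdot 10 = 7 - 117 \cdot 10 = 7 - 1170 = -1163$)
$E - T = -2823 - -1163 = -2823 + 1163 = -1660$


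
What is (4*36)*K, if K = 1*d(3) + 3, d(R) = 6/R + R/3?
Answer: 864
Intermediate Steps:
d(R) = 6/R + R/3 (d(R) = 6/R + R*(⅓) = 6/R + R/3)
K = 6 (K = 1*(6/3 + (⅓)*3) + 3 = 1*(6*(⅓) + 1) + 3 = 1*(2 + 1) + 3 = 1*3 + 3 = 3 + 3 = 6)
(4*36)*K = (4*36)*6 = 144*6 = 864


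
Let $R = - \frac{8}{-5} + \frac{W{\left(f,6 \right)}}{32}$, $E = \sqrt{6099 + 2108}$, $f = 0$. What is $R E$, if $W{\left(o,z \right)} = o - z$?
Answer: $\frac{113 \sqrt{8207}}{80} \approx 127.96$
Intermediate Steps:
$E = \sqrt{8207} \approx 90.593$
$R = \frac{113}{80}$ ($R = - \frac{8}{-5} + \frac{0 - 6}{32} = \left(-8\right) \left(- \frac{1}{5}\right) + \left(0 - 6\right) \frac{1}{32} = \frac{8}{5} - \frac{3}{16} = \frac{113}{80} \approx 1.4125$)
$R E = \frac{113 \sqrt{8207}}{80}$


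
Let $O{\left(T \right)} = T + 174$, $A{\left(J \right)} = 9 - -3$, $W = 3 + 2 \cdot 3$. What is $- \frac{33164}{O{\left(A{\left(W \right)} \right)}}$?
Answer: $- \frac{16582}{93} \approx -178.3$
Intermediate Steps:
$W = 9$ ($W = 3 + 6 = 9$)
$A{\left(J \right)} = 12$ ($A{\left(J \right)} = 9 + 3 = 12$)
$O{\left(T \right)} = 174 + T$
$- \frac{33164}{O{\left(A{\left(W \right)} \right)}} = - \frac{33164}{174 + 12} = - \frac{33164}{186} = \left(-33164\right) \frac{1}{186} = - \frac{16582}{93}$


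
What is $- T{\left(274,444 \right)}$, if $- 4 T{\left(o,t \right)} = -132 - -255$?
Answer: $\frac{123}{4} \approx 30.75$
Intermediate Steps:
$T{\left(o,t \right)} = - \frac{123}{4}$ ($T{\left(o,t \right)} = - \frac{-132 - -255}{4} = - \frac{-132 + 255}{4} = \left(- \frac{1}{4}\right) 123 = - \frac{123}{4}$)
$- T{\left(274,444 \right)} = \left(-1\right) \left(- \frac{123}{4}\right) = \frac{123}{4}$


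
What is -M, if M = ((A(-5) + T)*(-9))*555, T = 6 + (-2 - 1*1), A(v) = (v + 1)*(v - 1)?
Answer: 134865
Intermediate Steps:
A(v) = (1 + v)*(-1 + v)
T = 3 (T = 6 + (-2 - 1) = 6 - 3 = 3)
M = -134865 (M = (((-1 + (-5)**2) + 3)*(-9))*555 = (((-1 + 25) + 3)*(-9))*555 = ((24 + 3)*(-9))*555 = (27*(-9))*555 = -243*555 = -134865)
-M = -1*(-134865) = 134865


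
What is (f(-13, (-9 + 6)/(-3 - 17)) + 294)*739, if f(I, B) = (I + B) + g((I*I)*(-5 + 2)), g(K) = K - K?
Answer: 4155397/20 ≈ 2.0777e+5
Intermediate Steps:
g(K) = 0
f(I, B) = B + I (f(I, B) = (I + B) + 0 = (B + I) + 0 = B + I)
(f(-13, (-9 + 6)/(-3 - 17)) + 294)*739 = (((-9 + 6)/(-3 - 17) - 13) + 294)*739 = ((-3/(-20) - 13) + 294)*739 = ((-3*(-1/20) - 13) + 294)*739 = ((3/20 - 13) + 294)*739 = (-257/20 + 294)*739 = (5623/20)*739 = 4155397/20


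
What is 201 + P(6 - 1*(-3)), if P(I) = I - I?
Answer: 201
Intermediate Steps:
P(I) = 0
201 + P(6 - 1*(-3)) = 201 + 0 = 201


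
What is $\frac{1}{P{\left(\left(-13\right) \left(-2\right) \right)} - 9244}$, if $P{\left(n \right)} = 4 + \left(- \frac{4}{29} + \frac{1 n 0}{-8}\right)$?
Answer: $- \frac{29}{267964} \approx -0.00010822$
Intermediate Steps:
$P{\left(n \right)} = \frac{112}{29}$ ($P{\left(n \right)} = 4 + \left(\left(-4\right) \frac{1}{29} + n 0 \left(- \frac{1}{8}\right)\right) = 4 + \left(- \frac{4}{29} + 0 \left(- \frac{1}{8}\right)\right) = 4 + \left(- \frac{4}{29} + 0\right) = 4 - \frac{4}{29} = \frac{112}{29}$)
$\frac{1}{P{\left(\left(-13\right) \left(-2\right) \right)} - 9244} = \frac{1}{\frac{112}{29} - 9244} = \frac{1}{- \frac{267964}{29}} = - \frac{29}{267964}$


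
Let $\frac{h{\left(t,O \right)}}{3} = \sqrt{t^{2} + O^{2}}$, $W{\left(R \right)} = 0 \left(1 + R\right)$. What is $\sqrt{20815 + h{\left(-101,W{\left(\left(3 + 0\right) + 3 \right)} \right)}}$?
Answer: $\sqrt{21118} \approx 145.32$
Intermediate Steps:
$W{\left(R \right)} = 0$
$h{\left(t,O \right)} = 3 \sqrt{O^{2} + t^{2}}$ ($h{\left(t,O \right)} = 3 \sqrt{t^{2} + O^{2}} = 3 \sqrt{O^{2} + t^{2}}$)
$\sqrt{20815 + h{\left(-101,W{\left(\left(3 + 0\right) + 3 \right)} \right)}} = \sqrt{20815 + 3 \sqrt{0^{2} + \left(-101\right)^{2}}} = \sqrt{20815 + 3 \sqrt{0 + 10201}} = \sqrt{20815 + 3 \sqrt{10201}} = \sqrt{20815 + 3 \cdot 101} = \sqrt{20815 + 303} = \sqrt{21118}$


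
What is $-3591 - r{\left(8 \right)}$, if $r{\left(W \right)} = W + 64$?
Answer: $-3663$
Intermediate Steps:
$r{\left(W \right)} = 64 + W$
$-3591 - r{\left(8 \right)} = -3591 - \left(64 + 8\right) = -3591 - 72 = -3663$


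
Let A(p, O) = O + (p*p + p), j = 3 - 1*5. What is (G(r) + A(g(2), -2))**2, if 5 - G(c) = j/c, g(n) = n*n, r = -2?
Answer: 484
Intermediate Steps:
g(n) = n**2
j = -2 (j = 3 - 5 = -2)
A(p, O) = O + p + p**2 (A(p, O) = O + (p**2 + p) = O + (p + p**2) = O + p + p**2)
G(c) = 5 + 2/c (G(c) = 5 - (-2)/c = 5 + 2/c)
(G(r) + A(g(2), -2))**2 = ((5 + 2/(-2)) + (-2 + 2**2 + (2**2)**2))**2 = ((5 + 2*(-1/2)) + (-2 + 4 + 4**2))**2 = ((5 - 1) + (-2 + 4 + 16))**2 = (4 + 18)**2 = 22**2 = 484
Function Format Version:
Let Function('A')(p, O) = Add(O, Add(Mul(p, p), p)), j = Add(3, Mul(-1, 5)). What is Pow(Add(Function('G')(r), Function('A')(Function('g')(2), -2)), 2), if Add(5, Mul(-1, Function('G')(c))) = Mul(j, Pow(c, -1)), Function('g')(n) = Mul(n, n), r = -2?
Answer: 484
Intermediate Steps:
Function('g')(n) = Pow(n, 2)
j = -2 (j = Add(3, -5) = -2)
Function('A')(p, O) = Add(O, p, Pow(p, 2)) (Function('A')(p, O) = Add(O, Add(Pow(p, 2), p)) = Add(O, Add(p, Pow(p, 2))) = Add(O, p, Pow(p, 2)))
Function('G')(c) = Add(5, Mul(2, Pow(c, -1))) (Function('G')(c) = Add(5, Mul(-1, Mul(-2, Pow(c, -1)))) = Add(5, Mul(2, Pow(c, -1))))
Pow(Add(Function('G')(r), Function('A')(Function('g')(2), -2)), 2) = Pow(Add(Add(5, Mul(2, Pow(-2, -1))), Add(-2, Pow(2, 2), Pow(Pow(2, 2), 2))), 2) = Pow(Add(Add(5, Mul(2, Rational(-1, 2))), Add(-2, 4, Pow(4, 2))), 2) = Pow(Add(Add(5, -1), Add(-2, 4, 16)), 2) = Pow(Add(4, 18), 2) = Pow(22, 2) = 484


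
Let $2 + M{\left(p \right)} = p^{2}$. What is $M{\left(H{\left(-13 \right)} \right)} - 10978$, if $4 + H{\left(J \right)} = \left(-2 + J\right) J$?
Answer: $25501$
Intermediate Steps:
$H{\left(J \right)} = -4 + J \left(-2 + J\right)$ ($H{\left(J \right)} = -4 + \left(-2 + J\right) J = -4 + J \left(-2 + J\right)$)
$M{\left(p \right)} = -2 + p^{2}$
$M{\left(H{\left(-13 \right)} \right)} - 10978 = \left(-2 + \left(-4 + \left(-13\right)^{2} - -26\right)^{2}\right) - 10978 = \left(-2 + \left(-4 + 169 + 26\right)^{2}\right) - 10978 = \left(-2 + 191^{2}\right) - 10978 = \left(-2 + 36481\right) - 10978 = 36479 - 10978 = 25501$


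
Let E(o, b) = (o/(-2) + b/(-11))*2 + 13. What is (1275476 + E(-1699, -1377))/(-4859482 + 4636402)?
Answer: -7025911/1226940 ≈ -5.7264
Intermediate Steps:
E(o, b) = 13 - o - 2*b/11 (E(o, b) = (o*(-½) + b*(-1/11))*2 + 13 = (-o/2 - b/11)*2 + 13 = (-o - 2*b/11) + 13 = 13 - o - 2*b/11)
(1275476 + E(-1699, -1377))/(-4859482 + 4636402) = (1275476 + (13 - 1*(-1699) - 2/11*(-1377)))/(-4859482 + 4636402) = (1275476 + (13 + 1699 + 2754/11))/(-223080) = (1275476 + 21586/11)*(-1/223080) = (14051822/11)*(-1/223080) = -7025911/1226940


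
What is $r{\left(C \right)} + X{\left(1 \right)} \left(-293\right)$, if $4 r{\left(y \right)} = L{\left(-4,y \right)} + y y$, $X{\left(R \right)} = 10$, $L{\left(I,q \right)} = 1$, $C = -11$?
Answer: $- \frac{5799}{2} \approx -2899.5$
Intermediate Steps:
$r{\left(y \right)} = \frac{1}{4} + \frac{y^{2}}{4}$ ($r{\left(y \right)} = \frac{1 + y y}{4} = \frac{1 + y^{2}}{4} = \frac{1}{4} + \frac{y^{2}}{4}$)
$r{\left(C \right)} + X{\left(1 \right)} \left(-293\right) = \left(\frac{1}{4} + \frac{\left(-11\right)^{2}}{4}\right) + 10 \left(-293\right) = \left(\frac{1}{4} + \frac{1}{4} \cdot 121\right) - 2930 = \left(\frac{1}{4} + \frac{121}{4}\right) - 2930 = \frac{61}{2} - 2930 = - \frac{5799}{2}$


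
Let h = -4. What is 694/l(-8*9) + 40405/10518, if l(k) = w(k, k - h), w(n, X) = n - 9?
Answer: -1342229/283986 ≈ -4.7264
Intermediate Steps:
w(n, X) = -9 + n
l(k) = -9 + k
694/l(-8*9) + 40405/10518 = 694/(-9 - 8*9) + 40405/10518 = 694/(-9 - 72) + 40405*(1/10518) = 694/(-81) + 40405/10518 = 694*(-1/81) + 40405/10518 = -694/81 + 40405/10518 = -1342229/283986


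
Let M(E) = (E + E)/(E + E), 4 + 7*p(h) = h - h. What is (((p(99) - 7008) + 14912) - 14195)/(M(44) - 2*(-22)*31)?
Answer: -44041/9555 ≈ -4.6092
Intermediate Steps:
p(h) = -4/7 (p(h) = -4/7 + (h - h)/7 = -4/7 + (⅐)*0 = -4/7 + 0 = -4/7)
M(E) = 1 (M(E) = (2*E)/((2*E)) = (2*E)*(1/(2*E)) = 1)
(((p(99) - 7008) + 14912) - 14195)/(M(44) - 2*(-22)*31) = (((-4/7 - 7008) + 14912) - 14195)/(1 - 2*(-22)*31) = ((-49060/7 + 14912) - 14195)/(1 + 44*31) = (55324/7 - 14195)/(1 + 1364) = -44041/7/1365 = -44041/7*1/1365 = -44041/9555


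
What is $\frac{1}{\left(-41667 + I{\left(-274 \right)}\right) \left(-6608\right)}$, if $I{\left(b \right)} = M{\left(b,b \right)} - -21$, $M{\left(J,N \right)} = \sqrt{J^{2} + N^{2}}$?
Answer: $\frac{20823}{5729926197856} + \frac{137 \sqrt{2}}{5729926197856} \approx 3.6679 \cdot 10^{-9}$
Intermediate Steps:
$I{\left(b \right)} = 21 + \sqrt{2} \sqrt{b^{2}}$ ($I{\left(b \right)} = \sqrt{b^{2} + b^{2}} - -21 = \sqrt{2 b^{2}} + 21 = \sqrt{2} \sqrt{b^{2}} + 21 = 21 + \sqrt{2} \sqrt{b^{2}}$)
$\frac{1}{\left(-41667 + I{\left(-274 \right)}\right) \left(-6608\right)} = \frac{1}{\left(-41667 + \left(21 + \sqrt{2} \sqrt{\left(-274\right)^{2}}\right)\right) \left(-6608\right)} = \frac{1}{-41667 + \left(21 + \sqrt{2} \sqrt{75076}\right)} \left(- \frac{1}{6608}\right) = \frac{1}{-41667 + \left(21 + \sqrt{2} \cdot 274\right)} \left(- \frac{1}{6608}\right) = \frac{1}{-41667 + \left(21 + 274 \sqrt{2}\right)} \left(- \frac{1}{6608}\right) = \frac{1}{-41646 + 274 \sqrt{2}} \left(- \frac{1}{6608}\right) = - \frac{1}{6608 \left(-41646 + 274 \sqrt{2}\right)}$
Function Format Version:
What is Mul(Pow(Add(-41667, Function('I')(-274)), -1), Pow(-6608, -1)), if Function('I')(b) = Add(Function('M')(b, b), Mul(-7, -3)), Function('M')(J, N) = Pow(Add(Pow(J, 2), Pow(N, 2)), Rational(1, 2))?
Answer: Add(Rational(20823, 5729926197856), Mul(Rational(137, 5729926197856), Pow(2, Rational(1, 2)))) ≈ 3.6679e-9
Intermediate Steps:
Function('I')(b) = Add(21, Mul(Pow(2, Rational(1, 2)), Pow(Pow(b, 2), Rational(1, 2)))) (Function('I')(b) = Add(Pow(Add(Pow(b, 2), Pow(b, 2)), Rational(1, 2)), Mul(-7, -3)) = Add(Pow(Mul(2, Pow(b, 2)), Rational(1, 2)), 21) = Add(Mul(Pow(2, Rational(1, 2)), Pow(Pow(b, 2), Rational(1, 2))), 21) = Add(21, Mul(Pow(2, Rational(1, 2)), Pow(Pow(b, 2), Rational(1, 2)))))
Mul(Pow(Add(-41667, Function('I')(-274)), -1), Pow(-6608, -1)) = Mul(Pow(Add(-41667, Add(21, Mul(Pow(2, Rational(1, 2)), Pow(Pow(-274, 2), Rational(1, 2))))), -1), Pow(-6608, -1)) = Mul(Pow(Add(-41667, Add(21, Mul(Pow(2, Rational(1, 2)), Pow(75076, Rational(1, 2))))), -1), Rational(-1, 6608)) = Mul(Pow(Add(-41667, Add(21, Mul(Pow(2, Rational(1, 2)), 274))), -1), Rational(-1, 6608)) = Mul(Pow(Add(-41667, Add(21, Mul(274, Pow(2, Rational(1, 2))))), -1), Rational(-1, 6608)) = Mul(Pow(Add(-41646, Mul(274, Pow(2, Rational(1, 2)))), -1), Rational(-1, 6608)) = Mul(Rational(-1, 6608), Pow(Add(-41646, Mul(274, Pow(2, Rational(1, 2)))), -1))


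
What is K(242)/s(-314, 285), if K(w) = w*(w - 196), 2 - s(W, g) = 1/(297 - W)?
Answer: 618332/111 ≈ 5570.6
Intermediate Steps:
s(W, g) = 2 - 1/(297 - W)
K(w) = w*(-196 + w)
K(242)/s(-314, 285) = (242*(-196 + 242))/(((-593 + 2*(-314))/(-297 - 314))) = (242*46)/(((-593 - 628)/(-611))) = 11132/((-1/611*(-1221))) = 11132/(1221/611) = 11132*(611/1221) = 618332/111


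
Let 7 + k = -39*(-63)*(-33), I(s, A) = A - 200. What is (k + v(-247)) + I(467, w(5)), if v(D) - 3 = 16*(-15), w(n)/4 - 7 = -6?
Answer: -81521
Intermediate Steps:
w(n) = 4 (w(n) = 28 + 4*(-6) = 28 - 24 = 4)
I(s, A) = -200 + A
k = -81088 (k = -7 - 39*(-63)*(-33) = -7 + 2457*(-33) = -7 - 81081 = -81088)
v(D) = -237 (v(D) = 3 + 16*(-15) = 3 - 240 = -237)
(k + v(-247)) + I(467, w(5)) = (-81088 - 237) + (-200 + 4) = -81325 - 196 = -81521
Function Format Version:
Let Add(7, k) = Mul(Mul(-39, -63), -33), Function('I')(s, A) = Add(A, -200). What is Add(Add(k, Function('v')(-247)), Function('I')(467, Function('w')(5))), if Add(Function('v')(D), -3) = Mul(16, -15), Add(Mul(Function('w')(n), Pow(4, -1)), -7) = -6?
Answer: -81521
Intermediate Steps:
Function('w')(n) = 4 (Function('w')(n) = Add(28, Mul(4, -6)) = Add(28, -24) = 4)
Function('I')(s, A) = Add(-200, A)
k = -81088 (k = Add(-7, Mul(Mul(-39, -63), -33)) = Add(-7, Mul(2457, -33)) = Add(-7, -81081) = -81088)
Function('v')(D) = -237 (Function('v')(D) = Add(3, Mul(16, -15)) = Add(3, -240) = -237)
Add(Add(k, Function('v')(-247)), Function('I')(467, Function('w')(5))) = Add(Add(-81088, -237), Add(-200, 4)) = Add(-81325, -196) = -81521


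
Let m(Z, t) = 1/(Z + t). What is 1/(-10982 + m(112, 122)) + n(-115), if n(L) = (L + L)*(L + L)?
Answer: 135941732066/2569787 ≈ 52900.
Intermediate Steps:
n(L) = 4*L² (n(L) = (2*L)*(2*L) = 4*L²)
1/(-10982 + m(112, 122)) + n(-115) = 1/(-10982 + 1/(112 + 122)) + 4*(-115)² = 1/(-10982 + 1/234) + 4*13225 = 1/(-10982 + 1/234) + 52900 = 1/(-2569787/234) + 52900 = -234/2569787 + 52900 = 135941732066/2569787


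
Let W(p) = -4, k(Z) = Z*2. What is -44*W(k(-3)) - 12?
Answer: 164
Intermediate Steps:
k(Z) = 2*Z
-44*W(k(-3)) - 12 = -44*(-4) - 12 = 176 - 12 = 164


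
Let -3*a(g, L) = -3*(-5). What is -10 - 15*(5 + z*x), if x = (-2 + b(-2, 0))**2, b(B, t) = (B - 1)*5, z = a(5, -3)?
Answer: 21590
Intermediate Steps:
a(g, L) = -5 (a(g, L) = -(-1)*(-5) = -1/3*15 = -5)
z = -5
b(B, t) = -5 + 5*B (b(B, t) = (-1 + B)*5 = -5 + 5*B)
x = 289 (x = (-2 + (-5 + 5*(-2)))**2 = (-2 + (-5 - 10))**2 = (-2 - 15)**2 = (-17)**2 = 289)
-10 - 15*(5 + z*x) = -10 - 15*(5 - 5*289) = -10 - 15*(5 - 1445) = -10 - 15*(-1440) = -10 + 21600 = 21590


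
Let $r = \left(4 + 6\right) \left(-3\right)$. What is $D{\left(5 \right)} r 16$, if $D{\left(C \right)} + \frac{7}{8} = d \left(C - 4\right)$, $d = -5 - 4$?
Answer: $4740$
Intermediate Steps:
$d = -9$ ($d = -5 - 4 = -9$)
$r = -30$ ($r = 10 \left(-3\right) = -30$)
$D{\left(C \right)} = \frac{281}{8} - 9 C$ ($D{\left(C \right)} = - \frac{7}{8} - 9 \left(C - 4\right) = - \frac{7}{8} - 9 \left(-4 + C\right) = - \frac{7}{8} - \left(-36 + 9 C\right) = \frac{281}{8} - 9 C$)
$D{\left(5 \right)} r 16 = \left(\frac{281}{8} - 45\right) \left(-30\right) 16 = \left(- \frac{79}{8}\right) \left(-30\right) 16 = \frac{1185}{4} \cdot 16 = 4740$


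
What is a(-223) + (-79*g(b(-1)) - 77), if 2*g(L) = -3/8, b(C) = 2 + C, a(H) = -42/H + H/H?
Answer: -217645/3568 ≈ -60.999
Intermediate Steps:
a(H) = 1 - 42/H (a(H) = -42/H + 1 = 1 - 42/H)
g(L) = -3/16 (g(L) = (-3/8)/2 = (-3*⅛)/2 = (½)*(-3/8) = -3/16)
a(-223) + (-79*g(b(-1)) - 77) = (-42 - 223)/(-223) + (-79*(-3/16) - 77) = -1/223*(-265) + (237/16 - 77) = 265/223 - 995/16 = -217645/3568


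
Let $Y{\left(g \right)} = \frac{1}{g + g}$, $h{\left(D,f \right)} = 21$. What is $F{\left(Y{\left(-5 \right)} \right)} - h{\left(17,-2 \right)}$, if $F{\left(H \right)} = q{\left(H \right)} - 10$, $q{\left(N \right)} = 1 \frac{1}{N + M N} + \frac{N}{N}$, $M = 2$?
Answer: $- \frac{100}{3} \approx -33.333$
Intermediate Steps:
$q{\left(N \right)} = 1 + \frac{1}{3 N}$ ($q{\left(N \right)} = 1 \frac{1}{N + 2 N} + \frac{N}{N} = 1 \frac{1}{3 N} + 1 = \frac{1}{3 N} + 1 = 1 + \frac{1}{3 N}$)
$Y{\left(g \right)} = \frac{1}{2 g}$
$F{\left(H \right)} = -10 + \frac{\frac{1}{3} + H}{H}$ ($F{\left(H \right)} = \frac{\frac{1}{3} + H}{H} - 10 = -10 + \frac{\frac{1}{3} + H}{H}$)
$F{\left(Y{\left(-5 \right)} \right)} - h{\left(17,-2 \right)} = \left(-9 + \frac{1}{3 \frac{1}{2 \left(-5\right)}}\right) - 21 = \left(-9 + \frac{1}{3 \cdot \frac{1}{2} \left(- \frac{1}{5}\right)}\right) - 21 = \left(-9 + \frac{1}{3 \left(- \frac{1}{10}\right)}\right) - 21 = \left(-9 + \frac{1}{3} \left(-10\right)\right) - 21 = \left(-9 - \frac{10}{3}\right) - 21 = - \frac{37}{3} - 21 = - \frac{100}{3}$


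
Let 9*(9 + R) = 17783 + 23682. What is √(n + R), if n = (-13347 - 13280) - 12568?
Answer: I*√311371/3 ≈ 186.0*I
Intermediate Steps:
R = 41384/9 (R = -9 + (17783 + 23682)/9 = -9 + (⅑)*41465 = -9 + 41465/9 = 41384/9 ≈ 4598.2)
n = -39195 (n = -26627 - 12568 = -39195)
√(n + R) = √(-39195 + 41384/9) = √(-311371/9) = I*√311371/3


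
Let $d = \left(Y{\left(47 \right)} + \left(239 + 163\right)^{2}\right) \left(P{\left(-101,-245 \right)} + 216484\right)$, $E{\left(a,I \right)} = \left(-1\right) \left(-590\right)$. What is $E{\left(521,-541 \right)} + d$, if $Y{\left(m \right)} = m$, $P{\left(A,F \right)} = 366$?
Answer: $35054019940$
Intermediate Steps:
$E{\left(a,I \right)} = 590$
$d = 35054019350$ ($d = \left(47 + \left(239 + 163\right)^{2}\right) \left(366 + 216484\right) = \left(47 + 402^{2}\right) 216850 = \left(47 + 161604\right) 216850 = 161651 \cdot 216850 = 35054019350$)
$E{\left(521,-541 \right)} + d = 590 + 35054019350 = 35054019940$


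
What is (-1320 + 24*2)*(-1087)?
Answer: 1382664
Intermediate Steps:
(-1320 + 24*2)*(-1087) = (-1320 + 48)*(-1087) = -1272*(-1087) = 1382664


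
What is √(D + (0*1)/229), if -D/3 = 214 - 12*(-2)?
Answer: I*√714 ≈ 26.721*I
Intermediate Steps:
D = -714 (D = -3*(214 - 12*(-2)) = -3*(214 + 24) = -3*238 = -714)
√(D + (0*1)/229) = √(-714 + (0*1)/229) = √(-714 + 0*(1/229)) = √(-714 + 0) = √(-714) = I*√714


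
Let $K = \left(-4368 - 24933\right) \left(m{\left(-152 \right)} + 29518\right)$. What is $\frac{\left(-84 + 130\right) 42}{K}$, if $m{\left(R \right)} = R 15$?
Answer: $- \frac{322}{133016773} \approx -2.4207 \cdot 10^{-6}$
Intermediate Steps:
$m{\left(R \right)} = 15 R$
$K = -798100638$ ($K = \left(-4368 - 24933\right) \left(15 \left(-152\right) + 29518\right) = - 29301 \left(-2280 + 29518\right) = \left(-29301\right) 27238 = -798100638$)
$\frac{\left(-84 + 130\right) 42}{K} = \frac{\left(-84 + 130\right) 42}{-798100638} = 46 \cdot 42 \left(- \frac{1}{798100638}\right) = 1932 \left(- \frac{1}{798100638}\right) = - \frac{322}{133016773}$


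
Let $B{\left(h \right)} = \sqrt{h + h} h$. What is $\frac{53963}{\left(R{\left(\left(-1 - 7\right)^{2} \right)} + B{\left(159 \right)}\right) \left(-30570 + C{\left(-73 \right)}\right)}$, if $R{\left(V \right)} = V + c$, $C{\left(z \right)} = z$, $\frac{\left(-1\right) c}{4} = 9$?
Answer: $\frac{755482}{123163011541} - \frac{8580117 \sqrt{318}}{246326023082} \approx -0.00061502$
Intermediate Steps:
$c = -36$ ($c = \left(-4\right) 9 = -36$)
$R{\left(V \right)} = -36 + V$ ($R{\left(V \right)} = V - 36 = -36 + V$)
$B{\left(h \right)} = \sqrt{2} h^{\frac{3}{2}}$ ($B{\left(h \right)} = \sqrt{2 h} h = \sqrt{2} \sqrt{h} h = \sqrt{2} h^{\frac{3}{2}}$)
$\frac{53963}{\left(R{\left(\left(-1 - 7\right)^{2} \right)} + B{\left(159 \right)}\right) \left(-30570 + C{\left(-73 \right)}\right)} = \frac{53963}{\left(\left(-36 + \left(-1 - 7\right)^{2}\right) + \sqrt{2} \cdot 159^{\frac{3}{2}}\right) \left(-30570 - 73\right)} = \frac{53963}{\left(\left(-36 + \left(-8\right)^{2}\right) + \sqrt{2} \cdot 159 \sqrt{159}\right) \left(-30643\right)} = \frac{53963}{\left(\left(-36 + 64\right) + 159 \sqrt{318}\right) \left(-30643\right)} = \frac{53963}{\left(28 + 159 \sqrt{318}\right) \left(-30643\right)} = \frac{53963}{-858004 - 4872237 \sqrt{318}}$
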